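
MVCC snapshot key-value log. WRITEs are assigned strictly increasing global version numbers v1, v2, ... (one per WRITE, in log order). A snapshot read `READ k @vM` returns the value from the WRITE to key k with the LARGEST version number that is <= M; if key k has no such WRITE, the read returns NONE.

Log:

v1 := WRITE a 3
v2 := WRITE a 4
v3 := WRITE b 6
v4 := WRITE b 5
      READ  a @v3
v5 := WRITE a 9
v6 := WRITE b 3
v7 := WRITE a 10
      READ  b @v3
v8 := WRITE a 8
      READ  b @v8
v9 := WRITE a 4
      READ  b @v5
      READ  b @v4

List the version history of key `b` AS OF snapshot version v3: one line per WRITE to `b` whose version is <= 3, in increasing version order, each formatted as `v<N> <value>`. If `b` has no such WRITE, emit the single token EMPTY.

Answer: v3 6

Derivation:
Scan writes for key=b with version <= 3:
  v1 WRITE a 3 -> skip
  v2 WRITE a 4 -> skip
  v3 WRITE b 6 -> keep
  v4 WRITE b 5 -> drop (> snap)
  v5 WRITE a 9 -> skip
  v6 WRITE b 3 -> drop (> snap)
  v7 WRITE a 10 -> skip
  v8 WRITE a 8 -> skip
  v9 WRITE a 4 -> skip
Collected: [(3, 6)]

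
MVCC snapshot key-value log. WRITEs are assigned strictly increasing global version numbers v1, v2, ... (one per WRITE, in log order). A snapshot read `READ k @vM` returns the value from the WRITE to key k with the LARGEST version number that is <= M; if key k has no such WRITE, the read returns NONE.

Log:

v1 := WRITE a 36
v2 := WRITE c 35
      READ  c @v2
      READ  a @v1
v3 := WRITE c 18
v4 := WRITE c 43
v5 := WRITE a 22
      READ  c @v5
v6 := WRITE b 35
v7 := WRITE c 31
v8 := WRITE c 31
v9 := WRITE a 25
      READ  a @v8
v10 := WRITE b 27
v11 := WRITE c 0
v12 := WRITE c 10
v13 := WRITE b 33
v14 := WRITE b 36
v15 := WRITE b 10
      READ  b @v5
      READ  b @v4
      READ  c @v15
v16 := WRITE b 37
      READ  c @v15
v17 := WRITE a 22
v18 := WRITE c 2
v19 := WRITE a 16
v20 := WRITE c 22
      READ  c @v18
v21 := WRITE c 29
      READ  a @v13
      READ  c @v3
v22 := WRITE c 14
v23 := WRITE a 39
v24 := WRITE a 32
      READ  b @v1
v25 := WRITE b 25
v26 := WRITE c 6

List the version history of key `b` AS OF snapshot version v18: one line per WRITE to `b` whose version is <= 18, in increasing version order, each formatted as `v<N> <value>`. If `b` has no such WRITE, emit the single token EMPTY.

Answer: v6 35
v10 27
v13 33
v14 36
v15 10
v16 37

Derivation:
Scan writes for key=b with version <= 18:
  v1 WRITE a 36 -> skip
  v2 WRITE c 35 -> skip
  v3 WRITE c 18 -> skip
  v4 WRITE c 43 -> skip
  v5 WRITE a 22 -> skip
  v6 WRITE b 35 -> keep
  v7 WRITE c 31 -> skip
  v8 WRITE c 31 -> skip
  v9 WRITE a 25 -> skip
  v10 WRITE b 27 -> keep
  v11 WRITE c 0 -> skip
  v12 WRITE c 10 -> skip
  v13 WRITE b 33 -> keep
  v14 WRITE b 36 -> keep
  v15 WRITE b 10 -> keep
  v16 WRITE b 37 -> keep
  v17 WRITE a 22 -> skip
  v18 WRITE c 2 -> skip
  v19 WRITE a 16 -> skip
  v20 WRITE c 22 -> skip
  v21 WRITE c 29 -> skip
  v22 WRITE c 14 -> skip
  v23 WRITE a 39 -> skip
  v24 WRITE a 32 -> skip
  v25 WRITE b 25 -> drop (> snap)
  v26 WRITE c 6 -> skip
Collected: [(6, 35), (10, 27), (13, 33), (14, 36), (15, 10), (16, 37)]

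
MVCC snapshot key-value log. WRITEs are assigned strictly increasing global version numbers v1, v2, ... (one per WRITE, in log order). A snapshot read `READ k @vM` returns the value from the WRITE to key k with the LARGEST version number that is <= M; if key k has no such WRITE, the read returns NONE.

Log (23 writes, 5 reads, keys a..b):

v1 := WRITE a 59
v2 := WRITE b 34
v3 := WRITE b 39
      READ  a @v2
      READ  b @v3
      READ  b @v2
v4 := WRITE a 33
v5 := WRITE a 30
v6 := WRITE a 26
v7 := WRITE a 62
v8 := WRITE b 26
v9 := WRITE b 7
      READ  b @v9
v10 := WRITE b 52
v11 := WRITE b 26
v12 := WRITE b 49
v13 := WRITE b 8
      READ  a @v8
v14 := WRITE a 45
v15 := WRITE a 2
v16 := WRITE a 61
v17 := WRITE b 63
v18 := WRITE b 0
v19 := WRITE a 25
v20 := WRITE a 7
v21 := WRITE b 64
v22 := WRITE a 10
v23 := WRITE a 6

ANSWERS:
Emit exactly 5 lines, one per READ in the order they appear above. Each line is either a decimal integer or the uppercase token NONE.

Answer: 59
39
34
7
62

Derivation:
v1: WRITE a=59  (a history now [(1, 59)])
v2: WRITE b=34  (b history now [(2, 34)])
v3: WRITE b=39  (b history now [(2, 34), (3, 39)])
READ a @v2: history=[(1, 59)] -> pick v1 -> 59
READ b @v3: history=[(2, 34), (3, 39)] -> pick v3 -> 39
READ b @v2: history=[(2, 34), (3, 39)] -> pick v2 -> 34
v4: WRITE a=33  (a history now [(1, 59), (4, 33)])
v5: WRITE a=30  (a history now [(1, 59), (4, 33), (5, 30)])
v6: WRITE a=26  (a history now [(1, 59), (4, 33), (5, 30), (6, 26)])
v7: WRITE a=62  (a history now [(1, 59), (4, 33), (5, 30), (6, 26), (7, 62)])
v8: WRITE b=26  (b history now [(2, 34), (3, 39), (8, 26)])
v9: WRITE b=7  (b history now [(2, 34), (3, 39), (8, 26), (9, 7)])
READ b @v9: history=[(2, 34), (3, 39), (8, 26), (9, 7)] -> pick v9 -> 7
v10: WRITE b=52  (b history now [(2, 34), (3, 39), (8, 26), (9, 7), (10, 52)])
v11: WRITE b=26  (b history now [(2, 34), (3, 39), (8, 26), (9, 7), (10, 52), (11, 26)])
v12: WRITE b=49  (b history now [(2, 34), (3, 39), (8, 26), (9, 7), (10, 52), (11, 26), (12, 49)])
v13: WRITE b=8  (b history now [(2, 34), (3, 39), (8, 26), (9, 7), (10, 52), (11, 26), (12, 49), (13, 8)])
READ a @v8: history=[(1, 59), (4, 33), (5, 30), (6, 26), (7, 62)] -> pick v7 -> 62
v14: WRITE a=45  (a history now [(1, 59), (4, 33), (5, 30), (6, 26), (7, 62), (14, 45)])
v15: WRITE a=2  (a history now [(1, 59), (4, 33), (5, 30), (6, 26), (7, 62), (14, 45), (15, 2)])
v16: WRITE a=61  (a history now [(1, 59), (4, 33), (5, 30), (6, 26), (7, 62), (14, 45), (15, 2), (16, 61)])
v17: WRITE b=63  (b history now [(2, 34), (3, 39), (8, 26), (9, 7), (10, 52), (11, 26), (12, 49), (13, 8), (17, 63)])
v18: WRITE b=0  (b history now [(2, 34), (3, 39), (8, 26), (9, 7), (10, 52), (11, 26), (12, 49), (13, 8), (17, 63), (18, 0)])
v19: WRITE a=25  (a history now [(1, 59), (4, 33), (5, 30), (6, 26), (7, 62), (14, 45), (15, 2), (16, 61), (19, 25)])
v20: WRITE a=7  (a history now [(1, 59), (4, 33), (5, 30), (6, 26), (7, 62), (14, 45), (15, 2), (16, 61), (19, 25), (20, 7)])
v21: WRITE b=64  (b history now [(2, 34), (3, 39), (8, 26), (9, 7), (10, 52), (11, 26), (12, 49), (13, 8), (17, 63), (18, 0), (21, 64)])
v22: WRITE a=10  (a history now [(1, 59), (4, 33), (5, 30), (6, 26), (7, 62), (14, 45), (15, 2), (16, 61), (19, 25), (20, 7), (22, 10)])
v23: WRITE a=6  (a history now [(1, 59), (4, 33), (5, 30), (6, 26), (7, 62), (14, 45), (15, 2), (16, 61), (19, 25), (20, 7), (22, 10), (23, 6)])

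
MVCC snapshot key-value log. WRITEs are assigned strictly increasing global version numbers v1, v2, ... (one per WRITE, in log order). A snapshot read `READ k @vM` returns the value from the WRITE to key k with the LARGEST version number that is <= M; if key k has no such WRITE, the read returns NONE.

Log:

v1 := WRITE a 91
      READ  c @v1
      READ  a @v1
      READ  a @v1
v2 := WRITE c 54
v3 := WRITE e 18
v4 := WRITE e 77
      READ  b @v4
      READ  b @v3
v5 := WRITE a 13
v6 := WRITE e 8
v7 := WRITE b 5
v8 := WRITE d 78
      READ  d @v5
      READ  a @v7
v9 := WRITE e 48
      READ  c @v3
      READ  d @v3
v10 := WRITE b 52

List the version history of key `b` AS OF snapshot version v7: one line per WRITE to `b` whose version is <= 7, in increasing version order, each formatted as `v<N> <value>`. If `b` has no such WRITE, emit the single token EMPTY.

Answer: v7 5

Derivation:
Scan writes for key=b with version <= 7:
  v1 WRITE a 91 -> skip
  v2 WRITE c 54 -> skip
  v3 WRITE e 18 -> skip
  v4 WRITE e 77 -> skip
  v5 WRITE a 13 -> skip
  v6 WRITE e 8 -> skip
  v7 WRITE b 5 -> keep
  v8 WRITE d 78 -> skip
  v9 WRITE e 48 -> skip
  v10 WRITE b 52 -> drop (> snap)
Collected: [(7, 5)]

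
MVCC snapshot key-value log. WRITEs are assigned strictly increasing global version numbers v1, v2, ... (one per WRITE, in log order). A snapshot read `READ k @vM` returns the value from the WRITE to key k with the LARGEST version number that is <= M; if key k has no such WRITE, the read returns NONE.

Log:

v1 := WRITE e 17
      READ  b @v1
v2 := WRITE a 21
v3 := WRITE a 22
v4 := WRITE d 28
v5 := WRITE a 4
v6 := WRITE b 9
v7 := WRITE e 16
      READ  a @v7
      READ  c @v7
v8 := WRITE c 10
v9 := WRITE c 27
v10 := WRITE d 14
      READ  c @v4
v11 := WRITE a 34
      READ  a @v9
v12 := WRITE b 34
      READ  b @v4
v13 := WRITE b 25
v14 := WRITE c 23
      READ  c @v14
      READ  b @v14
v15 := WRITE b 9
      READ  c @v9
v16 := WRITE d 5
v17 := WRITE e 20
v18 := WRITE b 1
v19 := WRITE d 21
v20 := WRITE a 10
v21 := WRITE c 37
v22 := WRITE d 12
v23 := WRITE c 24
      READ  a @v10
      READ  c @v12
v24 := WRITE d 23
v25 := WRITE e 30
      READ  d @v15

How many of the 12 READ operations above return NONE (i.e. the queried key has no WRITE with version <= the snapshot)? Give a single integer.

Answer: 4

Derivation:
v1: WRITE e=17  (e history now [(1, 17)])
READ b @v1: history=[] -> no version <= 1 -> NONE
v2: WRITE a=21  (a history now [(2, 21)])
v3: WRITE a=22  (a history now [(2, 21), (3, 22)])
v4: WRITE d=28  (d history now [(4, 28)])
v5: WRITE a=4  (a history now [(2, 21), (3, 22), (5, 4)])
v6: WRITE b=9  (b history now [(6, 9)])
v7: WRITE e=16  (e history now [(1, 17), (7, 16)])
READ a @v7: history=[(2, 21), (3, 22), (5, 4)] -> pick v5 -> 4
READ c @v7: history=[] -> no version <= 7 -> NONE
v8: WRITE c=10  (c history now [(8, 10)])
v9: WRITE c=27  (c history now [(8, 10), (9, 27)])
v10: WRITE d=14  (d history now [(4, 28), (10, 14)])
READ c @v4: history=[(8, 10), (9, 27)] -> no version <= 4 -> NONE
v11: WRITE a=34  (a history now [(2, 21), (3, 22), (5, 4), (11, 34)])
READ a @v9: history=[(2, 21), (3, 22), (5, 4), (11, 34)] -> pick v5 -> 4
v12: WRITE b=34  (b history now [(6, 9), (12, 34)])
READ b @v4: history=[(6, 9), (12, 34)] -> no version <= 4 -> NONE
v13: WRITE b=25  (b history now [(6, 9), (12, 34), (13, 25)])
v14: WRITE c=23  (c history now [(8, 10), (9, 27), (14, 23)])
READ c @v14: history=[(8, 10), (9, 27), (14, 23)] -> pick v14 -> 23
READ b @v14: history=[(6, 9), (12, 34), (13, 25)] -> pick v13 -> 25
v15: WRITE b=9  (b history now [(6, 9), (12, 34), (13, 25), (15, 9)])
READ c @v9: history=[(8, 10), (9, 27), (14, 23)] -> pick v9 -> 27
v16: WRITE d=5  (d history now [(4, 28), (10, 14), (16, 5)])
v17: WRITE e=20  (e history now [(1, 17), (7, 16), (17, 20)])
v18: WRITE b=1  (b history now [(6, 9), (12, 34), (13, 25), (15, 9), (18, 1)])
v19: WRITE d=21  (d history now [(4, 28), (10, 14), (16, 5), (19, 21)])
v20: WRITE a=10  (a history now [(2, 21), (3, 22), (5, 4), (11, 34), (20, 10)])
v21: WRITE c=37  (c history now [(8, 10), (9, 27), (14, 23), (21, 37)])
v22: WRITE d=12  (d history now [(4, 28), (10, 14), (16, 5), (19, 21), (22, 12)])
v23: WRITE c=24  (c history now [(8, 10), (9, 27), (14, 23), (21, 37), (23, 24)])
READ a @v10: history=[(2, 21), (3, 22), (5, 4), (11, 34), (20, 10)] -> pick v5 -> 4
READ c @v12: history=[(8, 10), (9, 27), (14, 23), (21, 37), (23, 24)] -> pick v9 -> 27
v24: WRITE d=23  (d history now [(4, 28), (10, 14), (16, 5), (19, 21), (22, 12), (24, 23)])
v25: WRITE e=30  (e history now [(1, 17), (7, 16), (17, 20), (25, 30)])
READ d @v15: history=[(4, 28), (10, 14), (16, 5), (19, 21), (22, 12), (24, 23)] -> pick v10 -> 14
Read results in order: ['NONE', '4', 'NONE', 'NONE', '4', 'NONE', '23', '25', '27', '4', '27', '14']
NONE count = 4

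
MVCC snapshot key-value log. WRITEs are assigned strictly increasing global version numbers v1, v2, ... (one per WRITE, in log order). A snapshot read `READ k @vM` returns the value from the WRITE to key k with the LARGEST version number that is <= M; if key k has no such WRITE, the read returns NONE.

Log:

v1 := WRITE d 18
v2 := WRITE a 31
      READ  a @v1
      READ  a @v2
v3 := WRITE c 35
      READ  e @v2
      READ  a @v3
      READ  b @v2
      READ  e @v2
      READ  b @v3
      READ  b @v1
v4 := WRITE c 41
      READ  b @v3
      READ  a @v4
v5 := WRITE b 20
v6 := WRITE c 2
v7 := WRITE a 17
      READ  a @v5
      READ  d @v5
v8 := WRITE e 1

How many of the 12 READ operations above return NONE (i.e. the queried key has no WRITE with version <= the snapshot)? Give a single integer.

v1: WRITE d=18  (d history now [(1, 18)])
v2: WRITE a=31  (a history now [(2, 31)])
READ a @v1: history=[(2, 31)] -> no version <= 1 -> NONE
READ a @v2: history=[(2, 31)] -> pick v2 -> 31
v3: WRITE c=35  (c history now [(3, 35)])
READ e @v2: history=[] -> no version <= 2 -> NONE
READ a @v3: history=[(2, 31)] -> pick v2 -> 31
READ b @v2: history=[] -> no version <= 2 -> NONE
READ e @v2: history=[] -> no version <= 2 -> NONE
READ b @v3: history=[] -> no version <= 3 -> NONE
READ b @v1: history=[] -> no version <= 1 -> NONE
v4: WRITE c=41  (c history now [(3, 35), (4, 41)])
READ b @v3: history=[] -> no version <= 3 -> NONE
READ a @v4: history=[(2, 31)] -> pick v2 -> 31
v5: WRITE b=20  (b history now [(5, 20)])
v6: WRITE c=2  (c history now [(3, 35), (4, 41), (6, 2)])
v7: WRITE a=17  (a history now [(2, 31), (7, 17)])
READ a @v5: history=[(2, 31), (7, 17)] -> pick v2 -> 31
READ d @v5: history=[(1, 18)] -> pick v1 -> 18
v8: WRITE e=1  (e history now [(8, 1)])
Read results in order: ['NONE', '31', 'NONE', '31', 'NONE', 'NONE', 'NONE', 'NONE', 'NONE', '31', '31', '18']
NONE count = 7

Answer: 7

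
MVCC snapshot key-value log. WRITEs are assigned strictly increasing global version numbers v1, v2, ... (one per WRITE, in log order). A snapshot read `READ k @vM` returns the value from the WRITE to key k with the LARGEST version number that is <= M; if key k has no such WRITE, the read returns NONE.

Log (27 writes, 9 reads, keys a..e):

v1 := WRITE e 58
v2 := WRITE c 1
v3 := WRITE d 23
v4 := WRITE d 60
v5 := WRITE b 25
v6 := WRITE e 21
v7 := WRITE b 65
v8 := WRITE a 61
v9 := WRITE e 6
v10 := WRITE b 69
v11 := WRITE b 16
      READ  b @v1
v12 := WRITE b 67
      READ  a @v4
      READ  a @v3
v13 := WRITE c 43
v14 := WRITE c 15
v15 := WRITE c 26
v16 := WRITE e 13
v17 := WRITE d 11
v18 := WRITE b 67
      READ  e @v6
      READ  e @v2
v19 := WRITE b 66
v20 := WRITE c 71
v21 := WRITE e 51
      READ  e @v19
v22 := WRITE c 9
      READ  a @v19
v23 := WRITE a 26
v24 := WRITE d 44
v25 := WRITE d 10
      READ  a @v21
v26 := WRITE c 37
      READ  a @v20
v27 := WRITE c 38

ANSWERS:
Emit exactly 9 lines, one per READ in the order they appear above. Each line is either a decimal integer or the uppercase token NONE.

v1: WRITE e=58  (e history now [(1, 58)])
v2: WRITE c=1  (c history now [(2, 1)])
v3: WRITE d=23  (d history now [(3, 23)])
v4: WRITE d=60  (d history now [(3, 23), (4, 60)])
v5: WRITE b=25  (b history now [(5, 25)])
v6: WRITE e=21  (e history now [(1, 58), (6, 21)])
v7: WRITE b=65  (b history now [(5, 25), (7, 65)])
v8: WRITE a=61  (a history now [(8, 61)])
v9: WRITE e=6  (e history now [(1, 58), (6, 21), (9, 6)])
v10: WRITE b=69  (b history now [(5, 25), (7, 65), (10, 69)])
v11: WRITE b=16  (b history now [(5, 25), (7, 65), (10, 69), (11, 16)])
READ b @v1: history=[(5, 25), (7, 65), (10, 69), (11, 16)] -> no version <= 1 -> NONE
v12: WRITE b=67  (b history now [(5, 25), (7, 65), (10, 69), (11, 16), (12, 67)])
READ a @v4: history=[(8, 61)] -> no version <= 4 -> NONE
READ a @v3: history=[(8, 61)] -> no version <= 3 -> NONE
v13: WRITE c=43  (c history now [(2, 1), (13, 43)])
v14: WRITE c=15  (c history now [(2, 1), (13, 43), (14, 15)])
v15: WRITE c=26  (c history now [(2, 1), (13, 43), (14, 15), (15, 26)])
v16: WRITE e=13  (e history now [(1, 58), (6, 21), (9, 6), (16, 13)])
v17: WRITE d=11  (d history now [(3, 23), (4, 60), (17, 11)])
v18: WRITE b=67  (b history now [(5, 25), (7, 65), (10, 69), (11, 16), (12, 67), (18, 67)])
READ e @v6: history=[(1, 58), (6, 21), (9, 6), (16, 13)] -> pick v6 -> 21
READ e @v2: history=[(1, 58), (6, 21), (9, 6), (16, 13)] -> pick v1 -> 58
v19: WRITE b=66  (b history now [(5, 25), (7, 65), (10, 69), (11, 16), (12, 67), (18, 67), (19, 66)])
v20: WRITE c=71  (c history now [(2, 1), (13, 43), (14, 15), (15, 26), (20, 71)])
v21: WRITE e=51  (e history now [(1, 58), (6, 21), (9, 6), (16, 13), (21, 51)])
READ e @v19: history=[(1, 58), (6, 21), (9, 6), (16, 13), (21, 51)] -> pick v16 -> 13
v22: WRITE c=9  (c history now [(2, 1), (13, 43), (14, 15), (15, 26), (20, 71), (22, 9)])
READ a @v19: history=[(8, 61)] -> pick v8 -> 61
v23: WRITE a=26  (a history now [(8, 61), (23, 26)])
v24: WRITE d=44  (d history now [(3, 23), (4, 60), (17, 11), (24, 44)])
v25: WRITE d=10  (d history now [(3, 23), (4, 60), (17, 11), (24, 44), (25, 10)])
READ a @v21: history=[(8, 61), (23, 26)] -> pick v8 -> 61
v26: WRITE c=37  (c history now [(2, 1), (13, 43), (14, 15), (15, 26), (20, 71), (22, 9), (26, 37)])
READ a @v20: history=[(8, 61), (23, 26)] -> pick v8 -> 61
v27: WRITE c=38  (c history now [(2, 1), (13, 43), (14, 15), (15, 26), (20, 71), (22, 9), (26, 37), (27, 38)])

Answer: NONE
NONE
NONE
21
58
13
61
61
61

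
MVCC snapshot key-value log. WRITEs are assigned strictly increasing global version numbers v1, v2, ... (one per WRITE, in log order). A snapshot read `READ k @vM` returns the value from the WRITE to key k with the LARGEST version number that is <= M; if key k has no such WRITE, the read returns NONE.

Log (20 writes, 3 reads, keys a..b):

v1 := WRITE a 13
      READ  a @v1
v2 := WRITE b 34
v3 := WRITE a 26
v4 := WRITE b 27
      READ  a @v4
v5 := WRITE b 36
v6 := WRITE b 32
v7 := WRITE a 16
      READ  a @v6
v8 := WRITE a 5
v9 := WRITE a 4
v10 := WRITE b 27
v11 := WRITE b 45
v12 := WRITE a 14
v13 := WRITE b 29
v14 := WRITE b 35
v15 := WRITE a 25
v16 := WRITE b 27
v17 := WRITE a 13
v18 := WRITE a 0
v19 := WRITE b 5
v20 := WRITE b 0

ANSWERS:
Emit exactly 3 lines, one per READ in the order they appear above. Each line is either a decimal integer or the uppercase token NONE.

v1: WRITE a=13  (a history now [(1, 13)])
READ a @v1: history=[(1, 13)] -> pick v1 -> 13
v2: WRITE b=34  (b history now [(2, 34)])
v3: WRITE a=26  (a history now [(1, 13), (3, 26)])
v4: WRITE b=27  (b history now [(2, 34), (4, 27)])
READ a @v4: history=[(1, 13), (3, 26)] -> pick v3 -> 26
v5: WRITE b=36  (b history now [(2, 34), (4, 27), (5, 36)])
v6: WRITE b=32  (b history now [(2, 34), (4, 27), (5, 36), (6, 32)])
v7: WRITE a=16  (a history now [(1, 13), (3, 26), (7, 16)])
READ a @v6: history=[(1, 13), (3, 26), (7, 16)] -> pick v3 -> 26
v8: WRITE a=5  (a history now [(1, 13), (3, 26), (7, 16), (8, 5)])
v9: WRITE a=4  (a history now [(1, 13), (3, 26), (7, 16), (8, 5), (9, 4)])
v10: WRITE b=27  (b history now [(2, 34), (4, 27), (5, 36), (6, 32), (10, 27)])
v11: WRITE b=45  (b history now [(2, 34), (4, 27), (5, 36), (6, 32), (10, 27), (11, 45)])
v12: WRITE a=14  (a history now [(1, 13), (3, 26), (7, 16), (8, 5), (9, 4), (12, 14)])
v13: WRITE b=29  (b history now [(2, 34), (4, 27), (5, 36), (6, 32), (10, 27), (11, 45), (13, 29)])
v14: WRITE b=35  (b history now [(2, 34), (4, 27), (5, 36), (6, 32), (10, 27), (11, 45), (13, 29), (14, 35)])
v15: WRITE a=25  (a history now [(1, 13), (3, 26), (7, 16), (8, 5), (9, 4), (12, 14), (15, 25)])
v16: WRITE b=27  (b history now [(2, 34), (4, 27), (5, 36), (6, 32), (10, 27), (11, 45), (13, 29), (14, 35), (16, 27)])
v17: WRITE a=13  (a history now [(1, 13), (3, 26), (7, 16), (8, 5), (9, 4), (12, 14), (15, 25), (17, 13)])
v18: WRITE a=0  (a history now [(1, 13), (3, 26), (7, 16), (8, 5), (9, 4), (12, 14), (15, 25), (17, 13), (18, 0)])
v19: WRITE b=5  (b history now [(2, 34), (4, 27), (5, 36), (6, 32), (10, 27), (11, 45), (13, 29), (14, 35), (16, 27), (19, 5)])
v20: WRITE b=0  (b history now [(2, 34), (4, 27), (5, 36), (6, 32), (10, 27), (11, 45), (13, 29), (14, 35), (16, 27), (19, 5), (20, 0)])

Answer: 13
26
26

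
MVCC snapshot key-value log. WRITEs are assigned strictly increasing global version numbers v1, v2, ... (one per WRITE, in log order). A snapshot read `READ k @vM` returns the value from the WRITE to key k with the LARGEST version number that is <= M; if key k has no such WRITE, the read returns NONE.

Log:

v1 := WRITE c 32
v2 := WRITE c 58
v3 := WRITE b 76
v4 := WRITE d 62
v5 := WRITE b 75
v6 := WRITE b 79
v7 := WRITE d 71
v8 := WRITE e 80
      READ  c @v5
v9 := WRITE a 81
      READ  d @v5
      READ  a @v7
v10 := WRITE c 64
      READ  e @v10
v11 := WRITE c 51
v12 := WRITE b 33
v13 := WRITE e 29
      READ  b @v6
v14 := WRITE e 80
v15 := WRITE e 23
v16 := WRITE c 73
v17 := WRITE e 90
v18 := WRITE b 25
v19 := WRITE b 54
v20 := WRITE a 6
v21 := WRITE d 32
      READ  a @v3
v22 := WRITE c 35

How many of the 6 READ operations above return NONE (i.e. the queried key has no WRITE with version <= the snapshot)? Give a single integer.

v1: WRITE c=32  (c history now [(1, 32)])
v2: WRITE c=58  (c history now [(1, 32), (2, 58)])
v3: WRITE b=76  (b history now [(3, 76)])
v4: WRITE d=62  (d history now [(4, 62)])
v5: WRITE b=75  (b history now [(3, 76), (5, 75)])
v6: WRITE b=79  (b history now [(3, 76), (5, 75), (6, 79)])
v7: WRITE d=71  (d history now [(4, 62), (7, 71)])
v8: WRITE e=80  (e history now [(8, 80)])
READ c @v5: history=[(1, 32), (2, 58)] -> pick v2 -> 58
v9: WRITE a=81  (a history now [(9, 81)])
READ d @v5: history=[(4, 62), (7, 71)] -> pick v4 -> 62
READ a @v7: history=[(9, 81)] -> no version <= 7 -> NONE
v10: WRITE c=64  (c history now [(1, 32), (2, 58), (10, 64)])
READ e @v10: history=[(8, 80)] -> pick v8 -> 80
v11: WRITE c=51  (c history now [(1, 32), (2, 58), (10, 64), (11, 51)])
v12: WRITE b=33  (b history now [(3, 76), (5, 75), (6, 79), (12, 33)])
v13: WRITE e=29  (e history now [(8, 80), (13, 29)])
READ b @v6: history=[(3, 76), (5, 75), (6, 79), (12, 33)] -> pick v6 -> 79
v14: WRITE e=80  (e history now [(8, 80), (13, 29), (14, 80)])
v15: WRITE e=23  (e history now [(8, 80), (13, 29), (14, 80), (15, 23)])
v16: WRITE c=73  (c history now [(1, 32), (2, 58), (10, 64), (11, 51), (16, 73)])
v17: WRITE e=90  (e history now [(8, 80), (13, 29), (14, 80), (15, 23), (17, 90)])
v18: WRITE b=25  (b history now [(3, 76), (5, 75), (6, 79), (12, 33), (18, 25)])
v19: WRITE b=54  (b history now [(3, 76), (5, 75), (6, 79), (12, 33), (18, 25), (19, 54)])
v20: WRITE a=6  (a history now [(9, 81), (20, 6)])
v21: WRITE d=32  (d history now [(4, 62), (7, 71), (21, 32)])
READ a @v3: history=[(9, 81), (20, 6)] -> no version <= 3 -> NONE
v22: WRITE c=35  (c history now [(1, 32), (2, 58), (10, 64), (11, 51), (16, 73), (22, 35)])
Read results in order: ['58', '62', 'NONE', '80', '79', 'NONE']
NONE count = 2

Answer: 2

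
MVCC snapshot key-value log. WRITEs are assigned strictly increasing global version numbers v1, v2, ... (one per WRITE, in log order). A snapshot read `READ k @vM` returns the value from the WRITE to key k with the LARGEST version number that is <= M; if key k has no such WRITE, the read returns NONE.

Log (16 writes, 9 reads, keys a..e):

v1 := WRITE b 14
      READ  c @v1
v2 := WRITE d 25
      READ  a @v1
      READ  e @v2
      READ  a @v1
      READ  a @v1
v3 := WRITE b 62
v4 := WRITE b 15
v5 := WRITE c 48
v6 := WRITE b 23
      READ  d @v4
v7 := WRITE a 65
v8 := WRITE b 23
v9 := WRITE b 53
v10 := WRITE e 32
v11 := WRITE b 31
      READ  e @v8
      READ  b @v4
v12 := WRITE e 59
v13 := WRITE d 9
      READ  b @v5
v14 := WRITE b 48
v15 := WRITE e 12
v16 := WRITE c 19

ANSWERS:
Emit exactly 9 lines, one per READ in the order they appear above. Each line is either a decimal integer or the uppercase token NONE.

v1: WRITE b=14  (b history now [(1, 14)])
READ c @v1: history=[] -> no version <= 1 -> NONE
v2: WRITE d=25  (d history now [(2, 25)])
READ a @v1: history=[] -> no version <= 1 -> NONE
READ e @v2: history=[] -> no version <= 2 -> NONE
READ a @v1: history=[] -> no version <= 1 -> NONE
READ a @v1: history=[] -> no version <= 1 -> NONE
v3: WRITE b=62  (b history now [(1, 14), (3, 62)])
v4: WRITE b=15  (b history now [(1, 14), (3, 62), (4, 15)])
v5: WRITE c=48  (c history now [(5, 48)])
v6: WRITE b=23  (b history now [(1, 14), (3, 62), (4, 15), (6, 23)])
READ d @v4: history=[(2, 25)] -> pick v2 -> 25
v7: WRITE a=65  (a history now [(7, 65)])
v8: WRITE b=23  (b history now [(1, 14), (3, 62), (4, 15), (6, 23), (8, 23)])
v9: WRITE b=53  (b history now [(1, 14), (3, 62), (4, 15), (6, 23), (8, 23), (9, 53)])
v10: WRITE e=32  (e history now [(10, 32)])
v11: WRITE b=31  (b history now [(1, 14), (3, 62), (4, 15), (6, 23), (8, 23), (9, 53), (11, 31)])
READ e @v8: history=[(10, 32)] -> no version <= 8 -> NONE
READ b @v4: history=[(1, 14), (3, 62), (4, 15), (6, 23), (8, 23), (9, 53), (11, 31)] -> pick v4 -> 15
v12: WRITE e=59  (e history now [(10, 32), (12, 59)])
v13: WRITE d=9  (d history now [(2, 25), (13, 9)])
READ b @v5: history=[(1, 14), (3, 62), (4, 15), (6, 23), (8, 23), (9, 53), (11, 31)] -> pick v4 -> 15
v14: WRITE b=48  (b history now [(1, 14), (3, 62), (4, 15), (6, 23), (8, 23), (9, 53), (11, 31), (14, 48)])
v15: WRITE e=12  (e history now [(10, 32), (12, 59), (15, 12)])
v16: WRITE c=19  (c history now [(5, 48), (16, 19)])

Answer: NONE
NONE
NONE
NONE
NONE
25
NONE
15
15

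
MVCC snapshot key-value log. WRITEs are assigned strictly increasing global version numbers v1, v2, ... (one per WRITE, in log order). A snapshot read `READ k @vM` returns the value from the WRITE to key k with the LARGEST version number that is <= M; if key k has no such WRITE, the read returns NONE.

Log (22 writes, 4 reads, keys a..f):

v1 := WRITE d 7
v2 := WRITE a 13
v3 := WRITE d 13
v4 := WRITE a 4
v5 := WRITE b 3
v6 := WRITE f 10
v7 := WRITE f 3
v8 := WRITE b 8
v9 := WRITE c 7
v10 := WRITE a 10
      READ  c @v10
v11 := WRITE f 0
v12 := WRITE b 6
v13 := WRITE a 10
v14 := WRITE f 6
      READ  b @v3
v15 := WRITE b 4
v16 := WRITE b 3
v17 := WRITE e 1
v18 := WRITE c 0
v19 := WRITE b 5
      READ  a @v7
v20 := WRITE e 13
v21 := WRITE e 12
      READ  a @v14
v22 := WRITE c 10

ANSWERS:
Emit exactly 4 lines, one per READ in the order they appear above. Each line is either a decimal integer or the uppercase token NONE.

Answer: 7
NONE
4
10

Derivation:
v1: WRITE d=7  (d history now [(1, 7)])
v2: WRITE a=13  (a history now [(2, 13)])
v3: WRITE d=13  (d history now [(1, 7), (3, 13)])
v4: WRITE a=4  (a history now [(2, 13), (4, 4)])
v5: WRITE b=3  (b history now [(5, 3)])
v6: WRITE f=10  (f history now [(6, 10)])
v7: WRITE f=3  (f history now [(6, 10), (7, 3)])
v8: WRITE b=8  (b history now [(5, 3), (8, 8)])
v9: WRITE c=7  (c history now [(9, 7)])
v10: WRITE a=10  (a history now [(2, 13), (4, 4), (10, 10)])
READ c @v10: history=[(9, 7)] -> pick v9 -> 7
v11: WRITE f=0  (f history now [(6, 10), (7, 3), (11, 0)])
v12: WRITE b=6  (b history now [(5, 3), (8, 8), (12, 6)])
v13: WRITE a=10  (a history now [(2, 13), (4, 4), (10, 10), (13, 10)])
v14: WRITE f=6  (f history now [(6, 10), (7, 3), (11, 0), (14, 6)])
READ b @v3: history=[(5, 3), (8, 8), (12, 6)] -> no version <= 3 -> NONE
v15: WRITE b=4  (b history now [(5, 3), (8, 8), (12, 6), (15, 4)])
v16: WRITE b=3  (b history now [(5, 3), (8, 8), (12, 6), (15, 4), (16, 3)])
v17: WRITE e=1  (e history now [(17, 1)])
v18: WRITE c=0  (c history now [(9, 7), (18, 0)])
v19: WRITE b=5  (b history now [(5, 3), (8, 8), (12, 6), (15, 4), (16, 3), (19, 5)])
READ a @v7: history=[(2, 13), (4, 4), (10, 10), (13, 10)] -> pick v4 -> 4
v20: WRITE e=13  (e history now [(17, 1), (20, 13)])
v21: WRITE e=12  (e history now [(17, 1), (20, 13), (21, 12)])
READ a @v14: history=[(2, 13), (4, 4), (10, 10), (13, 10)] -> pick v13 -> 10
v22: WRITE c=10  (c history now [(9, 7), (18, 0), (22, 10)])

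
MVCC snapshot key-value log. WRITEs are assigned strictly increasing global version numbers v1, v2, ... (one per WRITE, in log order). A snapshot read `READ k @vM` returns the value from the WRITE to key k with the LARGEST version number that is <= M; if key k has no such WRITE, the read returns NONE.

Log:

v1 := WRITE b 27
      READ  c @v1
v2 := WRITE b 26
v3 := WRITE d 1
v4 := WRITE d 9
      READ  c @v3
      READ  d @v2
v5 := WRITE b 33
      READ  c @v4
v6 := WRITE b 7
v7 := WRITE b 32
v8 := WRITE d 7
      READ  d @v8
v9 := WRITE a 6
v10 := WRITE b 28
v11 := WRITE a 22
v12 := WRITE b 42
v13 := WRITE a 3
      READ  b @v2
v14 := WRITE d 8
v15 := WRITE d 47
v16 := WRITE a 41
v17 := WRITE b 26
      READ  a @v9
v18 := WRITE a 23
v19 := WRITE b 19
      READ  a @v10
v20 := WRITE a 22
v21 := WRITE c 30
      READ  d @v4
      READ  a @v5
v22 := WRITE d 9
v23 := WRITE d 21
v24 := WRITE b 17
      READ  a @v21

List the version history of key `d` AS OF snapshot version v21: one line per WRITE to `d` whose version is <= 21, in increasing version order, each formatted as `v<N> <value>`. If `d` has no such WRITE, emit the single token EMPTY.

Answer: v3 1
v4 9
v8 7
v14 8
v15 47

Derivation:
Scan writes for key=d with version <= 21:
  v1 WRITE b 27 -> skip
  v2 WRITE b 26 -> skip
  v3 WRITE d 1 -> keep
  v4 WRITE d 9 -> keep
  v5 WRITE b 33 -> skip
  v6 WRITE b 7 -> skip
  v7 WRITE b 32 -> skip
  v8 WRITE d 7 -> keep
  v9 WRITE a 6 -> skip
  v10 WRITE b 28 -> skip
  v11 WRITE a 22 -> skip
  v12 WRITE b 42 -> skip
  v13 WRITE a 3 -> skip
  v14 WRITE d 8 -> keep
  v15 WRITE d 47 -> keep
  v16 WRITE a 41 -> skip
  v17 WRITE b 26 -> skip
  v18 WRITE a 23 -> skip
  v19 WRITE b 19 -> skip
  v20 WRITE a 22 -> skip
  v21 WRITE c 30 -> skip
  v22 WRITE d 9 -> drop (> snap)
  v23 WRITE d 21 -> drop (> snap)
  v24 WRITE b 17 -> skip
Collected: [(3, 1), (4, 9), (8, 7), (14, 8), (15, 47)]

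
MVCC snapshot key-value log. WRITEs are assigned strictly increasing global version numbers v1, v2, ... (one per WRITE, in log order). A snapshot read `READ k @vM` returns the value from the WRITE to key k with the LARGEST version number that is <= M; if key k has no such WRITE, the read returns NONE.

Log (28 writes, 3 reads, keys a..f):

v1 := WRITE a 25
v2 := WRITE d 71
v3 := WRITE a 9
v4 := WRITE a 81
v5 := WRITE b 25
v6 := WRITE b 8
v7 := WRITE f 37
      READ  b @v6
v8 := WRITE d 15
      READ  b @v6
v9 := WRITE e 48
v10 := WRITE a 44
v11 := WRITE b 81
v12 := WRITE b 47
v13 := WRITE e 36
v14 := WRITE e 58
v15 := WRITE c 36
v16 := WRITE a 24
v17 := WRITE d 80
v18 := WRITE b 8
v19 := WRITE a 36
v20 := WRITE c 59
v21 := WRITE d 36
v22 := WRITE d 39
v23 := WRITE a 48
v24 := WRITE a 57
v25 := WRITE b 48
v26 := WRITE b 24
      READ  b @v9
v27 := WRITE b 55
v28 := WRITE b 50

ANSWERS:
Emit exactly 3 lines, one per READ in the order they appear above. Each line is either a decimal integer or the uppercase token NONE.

v1: WRITE a=25  (a history now [(1, 25)])
v2: WRITE d=71  (d history now [(2, 71)])
v3: WRITE a=9  (a history now [(1, 25), (3, 9)])
v4: WRITE a=81  (a history now [(1, 25), (3, 9), (4, 81)])
v5: WRITE b=25  (b history now [(5, 25)])
v6: WRITE b=8  (b history now [(5, 25), (6, 8)])
v7: WRITE f=37  (f history now [(7, 37)])
READ b @v6: history=[(5, 25), (6, 8)] -> pick v6 -> 8
v8: WRITE d=15  (d history now [(2, 71), (8, 15)])
READ b @v6: history=[(5, 25), (6, 8)] -> pick v6 -> 8
v9: WRITE e=48  (e history now [(9, 48)])
v10: WRITE a=44  (a history now [(1, 25), (3, 9), (4, 81), (10, 44)])
v11: WRITE b=81  (b history now [(5, 25), (6, 8), (11, 81)])
v12: WRITE b=47  (b history now [(5, 25), (6, 8), (11, 81), (12, 47)])
v13: WRITE e=36  (e history now [(9, 48), (13, 36)])
v14: WRITE e=58  (e history now [(9, 48), (13, 36), (14, 58)])
v15: WRITE c=36  (c history now [(15, 36)])
v16: WRITE a=24  (a history now [(1, 25), (3, 9), (4, 81), (10, 44), (16, 24)])
v17: WRITE d=80  (d history now [(2, 71), (8, 15), (17, 80)])
v18: WRITE b=8  (b history now [(5, 25), (6, 8), (11, 81), (12, 47), (18, 8)])
v19: WRITE a=36  (a history now [(1, 25), (3, 9), (4, 81), (10, 44), (16, 24), (19, 36)])
v20: WRITE c=59  (c history now [(15, 36), (20, 59)])
v21: WRITE d=36  (d history now [(2, 71), (8, 15), (17, 80), (21, 36)])
v22: WRITE d=39  (d history now [(2, 71), (8, 15), (17, 80), (21, 36), (22, 39)])
v23: WRITE a=48  (a history now [(1, 25), (3, 9), (4, 81), (10, 44), (16, 24), (19, 36), (23, 48)])
v24: WRITE a=57  (a history now [(1, 25), (3, 9), (4, 81), (10, 44), (16, 24), (19, 36), (23, 48), (24, 57)])
v25: WRITE b=48  (b history now [(5, 25), (6, 8), (11, 81), (12, 47), (18, 8), (25, 48)])
v26: WRITE b=24  (b history now [(5, 25), (6, 8), (11, 81), (12, 47), (18, 8), (25, 48), (26, 24)])
READ b @v9: history=[(5, 25), (6, 8), (11, 81), (12, 47), (18, 8), (25, 48), (26, 24)] -> pick v6 -> 8
v27: WRITE b=55  (b history now [(5, 25), (6, 8), (11, 81), (12, 47), (18, 8), (25, 48), (26, 24), (27, 55)])
v28: WRITE b=50  (b history now [(5, 25), (6, 8), (11, 81), (12, 47), (18, 8), (25, 48), (26, 24), (27, 55), (28, 50)])

Answer: 8
8
8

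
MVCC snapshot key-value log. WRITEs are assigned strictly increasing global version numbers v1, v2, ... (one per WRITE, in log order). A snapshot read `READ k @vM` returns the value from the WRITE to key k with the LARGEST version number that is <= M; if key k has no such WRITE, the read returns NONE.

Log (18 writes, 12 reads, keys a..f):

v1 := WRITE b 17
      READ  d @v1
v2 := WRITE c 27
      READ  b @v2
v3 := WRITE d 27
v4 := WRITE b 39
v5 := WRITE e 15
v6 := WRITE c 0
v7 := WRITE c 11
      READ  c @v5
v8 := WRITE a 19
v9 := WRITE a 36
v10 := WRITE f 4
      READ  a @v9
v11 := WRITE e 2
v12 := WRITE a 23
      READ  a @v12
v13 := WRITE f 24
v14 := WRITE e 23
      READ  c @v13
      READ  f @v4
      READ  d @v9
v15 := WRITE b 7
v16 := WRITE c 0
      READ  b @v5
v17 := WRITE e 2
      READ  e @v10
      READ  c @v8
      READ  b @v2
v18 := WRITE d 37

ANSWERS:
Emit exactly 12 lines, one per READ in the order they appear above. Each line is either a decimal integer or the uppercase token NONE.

Answer: NONE
17
27
36
23
11
NONE
27
39
15
11
17

Derivation:
v1: WRITE b=17  (b history now [(1, 17)])
READ d @v1: history=[] -> no version <= 1 -> NONE
v2: WRITE c=27  (c history now [(2, 27)])
READ b @v2: history=[(1, 17)] -> pick v1 -> 17
v3: WRITE d=27  (d history now [(3, 27)])
v4: WRITE b=39  (b history now [(1, 17), (4, 39)])
v5: WRITE e=15  (e history now [(5, 15)])
v6: WRITE c=0  (c history now [(2, 27), (6, 0)])
v7: WRITE c=11  (c history now [(2, 27), (6, 0), (7, 11)])
READ c @v5: history=[(2, 27), (6, 0), (7, 11)] -> pick v2 -> 27
v8: WRITE a=19  (a history now [(8, 19)])
v9: WRITE a=36  (a history now [(8, 19), (9, 36)])
v10: WRITE f=4  (f history now [(10, 4)])
READ a @v9: history=[(8, 19), (9, 36)] -> pick v9 -> 36
v11: WRITE e=2  (e history now [(5, 15), (11, 2)])
v12: WRITE a=23  (a history now [(8, 19), (9, 36), (12, 23)])
READ a @v12: history=[(8, 19), (9, 36), (12, 23)] -> pick v12 -> 23
v13: WRITE f=24  (f history now [(10, 4), (13, 24)])
v14: WRITE e=23  (e history now [(5, 15), (11, 2), (14, 23)])
READ c @v13: history=[(2, 27), (6, 0), (7, 11)] -> pick v7 -> 11
READ f @v4: history=[(10, 4), (13, 24)] -> no version <= 4 -> NONE
READ d @v9: history=[(3, 27)] -> pick v3 -> 27
v15: WRITE b=7  (b history now [(1, 17), (4, 39), (15, 7)])
v16: WRITE c=0  (c history now [(2, 27), (6, 0), (7, 11), (16, 0)])
READ b @v5: history=[(1, 17), (4, 39), (15, 7)] -> pick v4 -> 39
v17: WRITE e=2  (e history now [(5, 15), (11, 2), (14, 23), (17, 2)])
READ e @v10: history=[(5, 15), (11, 2), (14, 23), (17, 2)] -> pick v5 -> 15
READ c @v8: history=[(2, 27), (6, 0), (7, 11), (16, 0)] -> pick v7 -> 11
READ b @v2: history=[(1, 17), (4, 39), (15, 7)] -> pick v1 -> 17
v18: WRITE d=37  (d history now [(3, 27), (18, 37)])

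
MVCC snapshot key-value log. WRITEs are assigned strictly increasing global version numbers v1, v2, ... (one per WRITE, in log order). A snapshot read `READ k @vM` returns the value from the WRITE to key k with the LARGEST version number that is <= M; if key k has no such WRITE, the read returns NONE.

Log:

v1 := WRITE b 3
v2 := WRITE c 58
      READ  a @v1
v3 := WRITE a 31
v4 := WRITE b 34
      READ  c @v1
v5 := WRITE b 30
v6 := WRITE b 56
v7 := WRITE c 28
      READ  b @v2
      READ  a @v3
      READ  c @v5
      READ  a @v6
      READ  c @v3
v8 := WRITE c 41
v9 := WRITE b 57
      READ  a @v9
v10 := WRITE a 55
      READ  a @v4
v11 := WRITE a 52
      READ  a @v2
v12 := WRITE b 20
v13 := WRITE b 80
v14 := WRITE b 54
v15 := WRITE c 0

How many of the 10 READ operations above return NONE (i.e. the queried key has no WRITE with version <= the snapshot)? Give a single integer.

Answer: 3

Derivation:
v1: WRITE b=3  (b history now [(1, 3)])
v2: WRITE c=58  (c history now [(2, 58)])
READ a @v1: history=[] -> no version <= 1 -> NONE
v3: WRITE a=31  (a history now [(3, 31)])
v4: WRITE b=34  (b history now [(1, 3), (4, 34)])
READ c @v1: history=[(2, 58)] -> no version <= 1 -> NONE
v5: WRITE b=30  (b history now [(1, 3), (4, 34), (5, 30)])
v6: WRITE b=56  (b history now [(1, 3), (4, 34), (5, 30), (6, 56)])
v7: WRITE c=28  (c history now [(2, 58), (7, 28)])
READ b @v2: history=[(1, 3), (4, 34), (5, 30), (6, 56)] -> pick v1 -> 3
READ a @v3: history=[(3, 31)] -> pick v3 -> 31
READ c @v5: history=[(2, 58), (7, 28)] -> pick v2 -> 58
READ a @v6: history=[(3, 31)] -> pick v3 -> 31
READ c @v3: history=[(2, 58), (7, 28)] -> pick v2 -> 58
v8: WRITE c=41  (c history now [(2, 58), (7, 28), (8, 41)])
v9: WRITE b=57  (b history now [(1, 3), (4, 34), (5, 30), (6, 56), (9, 57)])
READ a @v9: history=[(3, 31)] -> pick v3 -> 31
v10: WRITE a=55  (a history now [(3, 31), (10, 55)])
READ a @v4: history=[(3, 31), (10, 55)] -> pick v3 -> 31
v11: WRITE a=52  (a history now [(3, 31), (10, 55), (11, 52)])
READ a @v2: history=[(3, 31), (10, 55), (11, 52)] -> no version <= 2 -> NONE
v12: WRITE b=20  (b history now [(1, 3), (4, 34), (5, 30), (6, 56), (9, 57), (12, 20)])
v13: WRITE b=80  (b history now [(1, 3), (4, 34), (5, 30), (6, 56), (9, 57), (12, 20), (13, 80)])
v14: WRITE b=54  (b history now [(1, 3), (4, 34), (5, 30), (6, 56), (9, 57), (12, 20), (13, 80), (14, 54)])
v15: WRITE c=0  (c history now [(2, 58), (7, 28), (8, 41), (15, 0)])
Read results in order: ['NONE', 'NONE', '3', '31', '58', '31', '58', '31', '31', 'NONE']
NONE count = 3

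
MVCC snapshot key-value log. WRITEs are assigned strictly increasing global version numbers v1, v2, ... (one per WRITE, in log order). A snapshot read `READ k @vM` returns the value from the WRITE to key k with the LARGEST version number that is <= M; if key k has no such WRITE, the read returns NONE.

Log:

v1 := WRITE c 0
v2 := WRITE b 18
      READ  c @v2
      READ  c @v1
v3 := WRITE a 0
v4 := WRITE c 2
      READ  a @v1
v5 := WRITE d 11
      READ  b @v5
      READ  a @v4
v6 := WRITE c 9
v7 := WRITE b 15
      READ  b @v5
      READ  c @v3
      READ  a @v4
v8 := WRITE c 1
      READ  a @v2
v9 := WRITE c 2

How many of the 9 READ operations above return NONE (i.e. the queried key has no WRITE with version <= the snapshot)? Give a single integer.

v1: WRITE c=0  (c history now [(1, 0)])
v2: WRITE b=18  (b history now [(2, 18)])
READ c @v2: history=[(1, 0)] -> pick v1 -> 0
READ c @v1: history=[(1, 0)] -> pick v1 -> 0
v3: WRITE a=0  (a history now [(3, 0)])
v4: WRITE c=2  (c history now [(1, 0), (4, 2)])
READ a @v1: history=[(3, 0)] -> no version <= 1 -> NONE
v5: WRITE d=11  (d history now [(5, 11)])
READ b @v5: history=[(2, 18)] -> pick v2 -> 18
READ a @v4: history=[(3, 0)] -> pick v3 -> 0
v6: WRITE c=9  (c history now [(1, 0), (4, 2), (6, 9)])
v7: WRITE b=15  (b history now [(2, 18), (7, 15)])
READ b @v5: history=[(2, 18), (7, 15)] -> pick v2 -> 18
READ c @v3: history=[(1, 0), (4, 2), (6, 9)] -> pick v1 -> 0
READ a @v4: history=[(3, 0)] -> pick v3 -> 0
v8: WRITE c=1  (c history now [(1, 0), (4, 2), (6, 9), (8, 1)])
READ a @v2: history=[(3, 0)] -> no version <= 2 -> NONE
v9: WRITE c=2  (c history now [(1, 0), (4, 2), (6, 9), (8, 1), (9, 2)])
Read results in order: ['0', '0', 'NONE', '18', '0', '18', '0', '0', 'NONE']
NONE count = 2

Answer: 2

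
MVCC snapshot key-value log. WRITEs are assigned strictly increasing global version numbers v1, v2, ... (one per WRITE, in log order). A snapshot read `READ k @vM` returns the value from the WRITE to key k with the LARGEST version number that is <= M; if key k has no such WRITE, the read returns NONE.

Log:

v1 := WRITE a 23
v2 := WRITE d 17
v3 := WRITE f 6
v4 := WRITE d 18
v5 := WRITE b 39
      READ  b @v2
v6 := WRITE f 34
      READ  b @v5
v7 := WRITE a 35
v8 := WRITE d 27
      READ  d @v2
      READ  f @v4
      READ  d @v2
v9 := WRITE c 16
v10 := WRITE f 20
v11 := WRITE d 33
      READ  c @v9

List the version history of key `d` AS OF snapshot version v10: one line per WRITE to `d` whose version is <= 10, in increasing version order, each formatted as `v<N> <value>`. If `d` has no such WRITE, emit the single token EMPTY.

Answer: v2 17
v4 18
v8 27

Derivation:
Scan writes for key=d with version <= 10:
  v1 WRITE a 23 -> skip
  v2 WRITE d 17 -> keep
  v3 WRITE f 6 -> skip
  v4 WRITE d 18 -> keep
  v5 WRITE b 39 -> skip
  v6 WRITE f 34 -> skip
  v7 WRITE a 35 -> skip
  v8 WRITE d 27 -> keep
  v9 WRITE c 16 -> skip
  v10 WRITE f 20 -> skip
  v11 WRITE d 33 -> drop (> snap)
Collected: [(2, 17), (4, 18), (8, 27)]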